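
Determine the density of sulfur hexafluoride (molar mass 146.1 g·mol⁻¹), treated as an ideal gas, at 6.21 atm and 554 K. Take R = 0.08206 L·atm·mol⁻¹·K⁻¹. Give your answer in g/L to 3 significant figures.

ρ = PM/(RT) = (6.21 × 146.1) / (0.08206 × 554.0)

ρ ≈ 20.0 g/L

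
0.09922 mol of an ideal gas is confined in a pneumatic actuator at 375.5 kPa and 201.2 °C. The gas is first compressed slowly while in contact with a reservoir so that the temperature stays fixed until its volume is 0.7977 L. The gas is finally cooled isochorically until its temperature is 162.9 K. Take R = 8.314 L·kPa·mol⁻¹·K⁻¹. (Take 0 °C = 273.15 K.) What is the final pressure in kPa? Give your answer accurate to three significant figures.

P₃ ≈ 168 kPa

Convert: T₁ = 474.3 K.
From PV = nRT: V₁ = nRT₁/P₁ = 1.042 L.
Isothermal, so P V is constant: T₂ = T₁; P₂ = P₁·(V₁/V₂) = 490.5 kPa.
V constant ⇒ P ∝ T: V₃ = V₂; P₃ = P₂·(T₃/T₂) = 168.5 kPa.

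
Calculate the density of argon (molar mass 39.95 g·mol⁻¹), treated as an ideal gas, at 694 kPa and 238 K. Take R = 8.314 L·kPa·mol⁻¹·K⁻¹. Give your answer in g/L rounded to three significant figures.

ρ = PM/(RT) = (694 × 39.95) / (8.314 × 238.0)

ρ ≈ 14.0 g/L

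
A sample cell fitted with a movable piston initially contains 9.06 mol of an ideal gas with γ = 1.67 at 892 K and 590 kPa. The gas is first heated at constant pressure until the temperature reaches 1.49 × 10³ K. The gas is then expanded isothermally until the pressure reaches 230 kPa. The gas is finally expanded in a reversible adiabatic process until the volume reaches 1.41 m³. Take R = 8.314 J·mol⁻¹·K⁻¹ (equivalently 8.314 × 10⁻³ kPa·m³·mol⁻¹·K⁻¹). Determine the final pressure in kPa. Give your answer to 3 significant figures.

P₄ ≈ 39.1 kPa

From PV = nRT: V₁ = nRT₁/P₁ = 0.1139 m³.
Isobaric, so V/T is constant: P₂ = P₁; V₂ = V₁·(T₂/T₁) = 0.1902 m³.
T constant ⇒ Boyle's law P V = const: T₃ = T₂; V₃ = V₂·(P₂/P₃) = 0.4880 m³.
Reversible adiabatic, γ = 1.67: T₄ = T₃·(V₃/V₄)^(γ−1) = 731.9 K; P₄ = P₃·(V₃/V₄)^γ = 39.10 kPa.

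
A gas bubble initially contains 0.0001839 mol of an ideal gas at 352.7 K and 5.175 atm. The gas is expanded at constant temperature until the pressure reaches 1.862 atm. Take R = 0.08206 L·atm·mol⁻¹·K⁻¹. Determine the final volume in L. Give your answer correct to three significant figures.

From PV = nRT: V₁ = nRT₁/P₁ = 0.001029 L.
Isothermal, so P V is constant: T₂ = T₁; V₂ = V₁·(P₁/P₂) = 0.002859 L.

V₂ ≈ 0.00286 L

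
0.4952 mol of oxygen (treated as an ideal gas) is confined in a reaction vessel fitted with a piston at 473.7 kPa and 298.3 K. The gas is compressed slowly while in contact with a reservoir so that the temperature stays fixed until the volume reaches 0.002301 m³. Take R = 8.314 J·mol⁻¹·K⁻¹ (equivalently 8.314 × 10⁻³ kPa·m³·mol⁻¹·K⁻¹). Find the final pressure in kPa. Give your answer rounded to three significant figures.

P₂ ≈ 534 kPa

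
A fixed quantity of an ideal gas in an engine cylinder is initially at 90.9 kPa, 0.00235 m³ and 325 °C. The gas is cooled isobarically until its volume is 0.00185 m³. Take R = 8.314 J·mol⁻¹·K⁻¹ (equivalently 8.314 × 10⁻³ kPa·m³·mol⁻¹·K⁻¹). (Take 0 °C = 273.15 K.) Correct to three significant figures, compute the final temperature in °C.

T₂ ≈ 198 °C

Convert: T₁ = 598.1 K.
P constant ⇒ V ∝ T: P₂ = P₁; T₂ = T₁·(V₂/V₁) = 470.9 K.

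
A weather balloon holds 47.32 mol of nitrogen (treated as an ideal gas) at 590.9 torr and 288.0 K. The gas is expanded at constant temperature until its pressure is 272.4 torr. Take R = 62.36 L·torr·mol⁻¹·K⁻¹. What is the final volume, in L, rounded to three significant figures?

V₂ ≈ 3.12e+03 L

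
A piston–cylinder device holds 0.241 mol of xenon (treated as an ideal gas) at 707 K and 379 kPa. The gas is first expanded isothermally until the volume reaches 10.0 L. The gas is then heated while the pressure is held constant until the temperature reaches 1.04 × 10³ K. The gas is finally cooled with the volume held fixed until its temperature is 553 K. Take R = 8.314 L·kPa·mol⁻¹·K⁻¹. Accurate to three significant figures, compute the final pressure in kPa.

From PV = nRT: V₁ = nRT₁/P₁ = 3.738 L.
T constant ⇒ Boyle's law P V = const: T₂ = T₁; P₂ = P₁·(V₁/V₂) = 141.7 kPa.
Isobaric, so V/T is constant: P₃ = P₂; V₃ = V₂·(T₃/T₂) = 14.71 L.
Isochoric, so P/T is constant: V₄ = V₃; P₄ = P₃·(T₄/T₃) = 75.32 kPa.

P₄ ≈ 75.3 kPa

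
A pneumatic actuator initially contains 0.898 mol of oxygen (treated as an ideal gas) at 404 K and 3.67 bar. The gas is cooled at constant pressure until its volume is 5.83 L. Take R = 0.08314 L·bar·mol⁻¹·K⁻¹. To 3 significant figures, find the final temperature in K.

From PV = nRT: V₁ = nRT₁/P₁ = 8.219 L.
P constant ⇒ V ∝ T: P₂ = P₁; T₂ = T₁·(V₂/V₁) = 286.6 K.

T₂ ≈ 287 K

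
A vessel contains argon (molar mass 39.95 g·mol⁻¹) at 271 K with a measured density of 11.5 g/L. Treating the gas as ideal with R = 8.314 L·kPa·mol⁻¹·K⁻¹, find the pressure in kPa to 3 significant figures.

P ≈ 649 kPa

ρ = PM/(RT) ⇒ P = ρRT/M = (11.5 × 8.314 × 271.0) / 39.95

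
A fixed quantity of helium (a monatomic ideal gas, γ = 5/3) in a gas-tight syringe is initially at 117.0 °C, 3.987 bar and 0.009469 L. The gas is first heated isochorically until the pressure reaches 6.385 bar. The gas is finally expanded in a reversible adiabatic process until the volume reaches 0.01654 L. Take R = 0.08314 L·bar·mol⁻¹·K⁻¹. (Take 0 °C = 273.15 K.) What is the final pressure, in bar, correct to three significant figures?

Convert: T₁ = 390.1 K.
V constant ⇒ P ∝ T: V₂ = V₁; T₂ = T₁·(P₂/P₁) = 624.8 K.
Adiabatic (γ = 5/3), T V^(γ−1) and P V^γ constant: T₃ = T₂·(V₂/V₃)^(γ−1) = 430.8 K; P₃ = P₂·(V₂/V₃)^γ = 2.520 bar.

P₃ ≈ 2.52 bar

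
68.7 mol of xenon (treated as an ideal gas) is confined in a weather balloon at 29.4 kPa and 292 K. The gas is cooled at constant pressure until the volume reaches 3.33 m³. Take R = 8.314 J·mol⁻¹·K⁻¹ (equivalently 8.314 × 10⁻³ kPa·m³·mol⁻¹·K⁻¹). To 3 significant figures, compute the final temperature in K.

T₂ ≈ 171 K

From PV = nRT: V₁ = nRT₁/P₁ = 5.673 m³.
Isobaric, so V/T is constant: P₂ = P₁; T₂ = T₁·(V₂/V₁) = 171.4 K.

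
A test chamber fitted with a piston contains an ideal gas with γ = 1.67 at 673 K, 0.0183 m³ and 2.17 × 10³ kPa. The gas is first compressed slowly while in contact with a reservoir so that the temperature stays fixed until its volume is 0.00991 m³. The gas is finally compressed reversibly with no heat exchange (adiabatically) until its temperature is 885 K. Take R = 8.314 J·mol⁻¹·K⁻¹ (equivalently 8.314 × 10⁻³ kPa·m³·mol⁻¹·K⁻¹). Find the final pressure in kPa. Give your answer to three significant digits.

P₃ ≈ 7.93e+03 kPa

T constant ⇒ Boyle's law P V = const: T₂ = T₁; P₂ = P₁·(V₁/V₂) = 4007 kPa.
Reversible adiabatic, γ = 1.67: P₃ = P₂·(T₃/T₂)^(γ/(γ−1)) = 7930 kPa; V₃ = V₂·(T₂/T₃)^(1/(γ−1)) = 0.006585 m³.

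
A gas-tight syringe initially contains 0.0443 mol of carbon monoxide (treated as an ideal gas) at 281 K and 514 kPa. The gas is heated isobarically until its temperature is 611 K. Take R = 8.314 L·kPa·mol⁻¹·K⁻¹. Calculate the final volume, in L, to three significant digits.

V₂ ≈ 0.438 L

From PV = nRT: V₁ = nRT₁/P₁ = 0.2014 L.
P constant ⇒ V ∝ T: P₂ = P₁; V₂ = V₁·(T₂/T₁) = 0.4378 L.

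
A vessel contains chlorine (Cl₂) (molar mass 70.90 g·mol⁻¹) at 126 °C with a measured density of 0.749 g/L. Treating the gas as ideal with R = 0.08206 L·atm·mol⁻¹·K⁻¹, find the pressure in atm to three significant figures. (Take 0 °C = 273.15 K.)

P ≈ 0.346 atm

ρ = PM/(RT) ⇒ P = ρRT/M = (0.749 × 0.08206 × 399.1) / 70.90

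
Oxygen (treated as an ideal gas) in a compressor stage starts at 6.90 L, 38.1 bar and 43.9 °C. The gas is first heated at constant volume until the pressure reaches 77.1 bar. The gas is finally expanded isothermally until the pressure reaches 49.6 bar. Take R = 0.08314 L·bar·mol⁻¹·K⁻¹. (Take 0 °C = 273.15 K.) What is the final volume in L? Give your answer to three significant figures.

Convert: T₁ = 317.0 K.
Isochoric, so P/T is constant: V₂ = V₁; T₂ = T₁·(P₂/P₁) = 641.6 K.
T constant ⇒ Boyle's law P V = const: T₃ = T₂; V₃ = V₂·(P₂/P₃) = 10.73 L.

V₃ ≈ 10.7 L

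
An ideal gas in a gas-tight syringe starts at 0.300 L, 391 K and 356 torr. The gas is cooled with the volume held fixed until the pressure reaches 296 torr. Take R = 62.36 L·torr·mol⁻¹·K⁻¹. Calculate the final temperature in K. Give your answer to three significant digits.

T₂ ≈ 325 K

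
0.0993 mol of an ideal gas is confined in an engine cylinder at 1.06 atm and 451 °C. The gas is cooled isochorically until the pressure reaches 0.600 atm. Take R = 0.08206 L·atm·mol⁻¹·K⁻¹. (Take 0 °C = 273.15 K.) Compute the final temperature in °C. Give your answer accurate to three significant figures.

Convert: T₁ = 724.1 K.
From PV = nRT: V₁ = nRT₁/P₁ = 5.567 L.
Isochoric, so P/T is constant: V₂ = V₁; T₂ = T₁·(P₂/P₁) = 409.9 K.

T₂ ≈ 137 °C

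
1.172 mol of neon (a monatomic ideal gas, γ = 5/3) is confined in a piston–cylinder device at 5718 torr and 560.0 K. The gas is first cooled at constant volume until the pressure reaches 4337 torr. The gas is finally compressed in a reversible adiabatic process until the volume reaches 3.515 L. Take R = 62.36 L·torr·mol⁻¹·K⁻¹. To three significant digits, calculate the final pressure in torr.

P₃ ≈ 1.42e+04 torr

From PV = nRT: V₁ = nRT₁/P₁ = 7.158 L.
Isochoric, so P/T is constant: V₂ = V₁; T₂ = T₁·(P₂/P₁) = 424.7 K.
Reversible adiabatic, γ = 5/3: T₃ = T₂·(V₂/V₃)^(γ−1) = 682.4 K; P₃ = P₂·(V₂/V₃)^γ = 1.419e+04 torr.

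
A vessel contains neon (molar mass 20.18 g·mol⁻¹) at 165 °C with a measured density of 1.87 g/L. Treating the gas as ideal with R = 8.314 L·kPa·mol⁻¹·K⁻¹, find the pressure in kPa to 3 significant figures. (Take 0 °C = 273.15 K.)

P ≈ 338 kPa

ρ = PM/(RT) ⇒ P = ρRT/M = (1.87 × 8.314 × 438.1) / 20.18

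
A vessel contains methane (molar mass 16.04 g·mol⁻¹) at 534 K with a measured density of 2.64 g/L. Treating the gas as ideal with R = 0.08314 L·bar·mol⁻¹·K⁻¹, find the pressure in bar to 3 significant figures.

P ≈ 7.31 bar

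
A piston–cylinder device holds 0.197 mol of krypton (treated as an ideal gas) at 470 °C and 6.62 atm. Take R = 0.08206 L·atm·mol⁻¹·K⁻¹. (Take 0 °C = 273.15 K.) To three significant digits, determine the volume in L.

V ≈ 1.81 L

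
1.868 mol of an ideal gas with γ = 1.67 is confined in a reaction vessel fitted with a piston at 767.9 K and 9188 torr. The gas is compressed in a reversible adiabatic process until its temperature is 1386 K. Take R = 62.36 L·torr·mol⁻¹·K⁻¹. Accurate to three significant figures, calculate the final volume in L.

V₂ ≈ 4.03 L

From PV = nRT: V₁ = nRT₁/P₁ = 9.736 L.
Adiabatic (γ = 1.67), T V^(γ−1) and P V^γ constant: P₂ = P₁·(T₂/T₁)^(γ/(γ−1)) = 4.004e+04 torr; V₂ = V₁·(T₁/T₂)^(1/(γ−1)) = 4.033 L.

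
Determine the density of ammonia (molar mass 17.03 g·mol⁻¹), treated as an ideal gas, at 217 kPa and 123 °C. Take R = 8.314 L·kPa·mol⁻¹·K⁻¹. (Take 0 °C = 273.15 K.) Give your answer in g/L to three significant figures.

ρ = PM/(RT) = (217 × 17.03) / (8.314 × 396.1)

ρ ≈ 1.12 g/L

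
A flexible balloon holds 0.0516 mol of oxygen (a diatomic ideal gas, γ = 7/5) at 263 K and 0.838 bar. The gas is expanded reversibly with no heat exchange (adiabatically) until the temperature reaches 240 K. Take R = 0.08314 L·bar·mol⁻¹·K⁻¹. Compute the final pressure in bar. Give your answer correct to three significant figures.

From PV = nRT: V₁ = nRT₁/P₁ = 1.346 L.
Adiabatic (γ = 7/5), T V^(γ−1) and P V^γ constant: P₂ = P₁·(T₂/T₁)^(γ/(γ−1)) = 0.6083 bar; V₂ = V₁·(T₁/T₂)^(1/(γ−1)) = 1.693 L.

P₂ ≈ 0.608 bar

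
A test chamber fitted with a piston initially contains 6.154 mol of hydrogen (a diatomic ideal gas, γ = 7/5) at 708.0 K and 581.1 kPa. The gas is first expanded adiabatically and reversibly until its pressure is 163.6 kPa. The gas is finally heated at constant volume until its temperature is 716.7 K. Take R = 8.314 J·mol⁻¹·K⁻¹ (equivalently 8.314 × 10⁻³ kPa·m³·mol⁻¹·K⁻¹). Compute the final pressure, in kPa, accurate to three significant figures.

P₃ ≈ 238 kPa

From PV = nRT: V₁ = nRT₁/P₁ = 0.06234 m³.
Adiabatic (γ = 7/5), T V^(γ−1) and P V^γ constant: T₂ = T₁·(P₂/P₁)^((γ−1)/γ) = 492.9 K; V₂ = V₁·(P₁/P₂)^(1/γ) = 0.1541 m³.
V constant ⇒ P ∝ T: V₃ = V₂; P₃ = P₂·(T₃/T₂) = 237.9 kPa.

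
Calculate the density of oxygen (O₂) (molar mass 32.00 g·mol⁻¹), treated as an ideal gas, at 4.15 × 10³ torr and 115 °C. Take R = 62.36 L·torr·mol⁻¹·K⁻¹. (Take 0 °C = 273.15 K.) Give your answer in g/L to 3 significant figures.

ρ = PM/(RT) = (4.15e+03 × 32.00) / (62.36 × 388.1)

ρ ≈ 5.49 g/L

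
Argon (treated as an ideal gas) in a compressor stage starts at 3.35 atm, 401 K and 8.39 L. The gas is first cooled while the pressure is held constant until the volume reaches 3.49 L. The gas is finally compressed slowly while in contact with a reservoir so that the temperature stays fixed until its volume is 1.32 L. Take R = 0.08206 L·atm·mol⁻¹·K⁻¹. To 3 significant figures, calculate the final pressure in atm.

Isobaric, so V/T is constant: P₂ = P₁; T₂ = T₁·(V₂/V₁) = 166.8 K.
Isothermal, so P V is constant: T₃ = T₂; P₃ = P₂·(V₂/V₃) = 8.857 atm.

P₃ ≈ 8.86 atm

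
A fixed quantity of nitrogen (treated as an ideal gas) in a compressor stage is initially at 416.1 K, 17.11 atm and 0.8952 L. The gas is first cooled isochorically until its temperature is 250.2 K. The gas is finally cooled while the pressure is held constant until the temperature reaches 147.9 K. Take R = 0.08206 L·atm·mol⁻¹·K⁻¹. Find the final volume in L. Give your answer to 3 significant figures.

Isochoric, so P/T is constant: V₂ = V₁; P₂ = P₁·(T₂/T₁) = 10.29 atm.
Isobaric, so V/T is constant: P₃ = P₂; V₃ = V₂·(T₃/T₂) = 0.5292 L.

V₃ ≈ 0.529 L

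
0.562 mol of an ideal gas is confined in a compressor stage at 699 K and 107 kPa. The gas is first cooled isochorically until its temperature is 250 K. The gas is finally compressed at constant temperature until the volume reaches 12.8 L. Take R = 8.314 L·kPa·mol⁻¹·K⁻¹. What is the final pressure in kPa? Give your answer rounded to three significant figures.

From PV = nRT: V₁ = nRT₁/P₁ = 30.52 L.
V constant ⇒ P ∝ T: V₂ = V₁; P₂ = P₁·(T₂/T₁) = 38.27 kPa.
T constant ⇒ Boyle's law P V = const: T₃ = T₂; P₃ = P₂·(V₂/V₃) = 91.26 kPa.

P₃ ≈ 91.3 kPa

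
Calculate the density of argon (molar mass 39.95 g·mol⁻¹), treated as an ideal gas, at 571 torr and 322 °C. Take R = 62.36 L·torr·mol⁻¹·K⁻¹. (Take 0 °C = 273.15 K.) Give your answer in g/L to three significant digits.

ρ ≈ 0.615 g/L

ρ = PM/(RT) = (571 × 39.95) / (62.36 × 595.1)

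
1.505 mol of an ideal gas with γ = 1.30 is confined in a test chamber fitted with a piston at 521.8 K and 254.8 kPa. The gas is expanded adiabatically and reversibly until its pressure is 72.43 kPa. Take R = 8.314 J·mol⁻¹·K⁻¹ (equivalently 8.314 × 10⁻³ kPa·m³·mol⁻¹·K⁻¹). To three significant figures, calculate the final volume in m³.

From PV = nRT: V₁ = nRT₁/P₁ = 0.02562 m³.
Reversible adiabatic, γ = 1.30: T₂ = T₁·(P₂/P₁)^((γ−1)/γ) = 390.3 K; V₂ = V₁·(P₁/P₂)^(1/γ) = 0.06743 m³.

V₂ ≈ 0.0674 m³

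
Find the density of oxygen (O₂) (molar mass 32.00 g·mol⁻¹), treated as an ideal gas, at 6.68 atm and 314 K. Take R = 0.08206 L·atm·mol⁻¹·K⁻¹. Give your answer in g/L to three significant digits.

ρ = PM/(RT) = (6.68 × 32.00) / (0.08206 × 314.0)

ρ ≈ 8.30 g/L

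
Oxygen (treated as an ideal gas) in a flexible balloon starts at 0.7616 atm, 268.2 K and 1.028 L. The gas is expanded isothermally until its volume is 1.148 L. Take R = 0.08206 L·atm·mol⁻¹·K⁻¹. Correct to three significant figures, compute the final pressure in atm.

T constant ⇒ Boyle's law P V = const: T₂ = T₁; P₂ = P₁·(V₁/V₂) = 0.6820 atm.

P₂ ≈ 0.682 atm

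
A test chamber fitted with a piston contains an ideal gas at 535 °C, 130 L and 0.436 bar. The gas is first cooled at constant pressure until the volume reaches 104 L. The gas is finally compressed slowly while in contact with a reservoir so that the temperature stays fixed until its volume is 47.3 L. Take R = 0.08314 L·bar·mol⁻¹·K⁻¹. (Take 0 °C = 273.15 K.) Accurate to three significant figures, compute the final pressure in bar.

Convert: T₁ = 808.1 K.
P constant ⇒ V ∝ T: P₂ = P₁; T₂ = T₁·(V₂/V₁) = 646.5 K.
T constant ⇒ Boyle's law P V = const: T₃ = T₂; P₃ = P₂·(V₂/V₃) = 0.9586 bar.

P₃ ≈ 0.959 bar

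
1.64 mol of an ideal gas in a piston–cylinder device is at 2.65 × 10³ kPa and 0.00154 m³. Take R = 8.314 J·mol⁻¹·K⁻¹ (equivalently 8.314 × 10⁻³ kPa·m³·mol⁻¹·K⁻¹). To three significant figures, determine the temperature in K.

T ≈ 299 K

PV = nRT ⇒ T = PV/(nR) = (2.65e+03 × 0.00154) / (1.64 × 8.314 × 10⁻³)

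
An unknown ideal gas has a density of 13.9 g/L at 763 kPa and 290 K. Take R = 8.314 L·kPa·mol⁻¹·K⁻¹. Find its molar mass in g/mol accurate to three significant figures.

M ≈ 43.9 g/mol

ρ = PM/(RT) ⇒ M = ρRT/P = (13.9 × 8.314 × 290.0) / 763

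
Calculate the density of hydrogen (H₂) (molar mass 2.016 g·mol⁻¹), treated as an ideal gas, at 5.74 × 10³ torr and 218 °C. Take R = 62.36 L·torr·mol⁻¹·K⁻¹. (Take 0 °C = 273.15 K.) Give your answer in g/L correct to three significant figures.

ρ = PM/(RT) = (5.74e+03 × 2.016) / (62.36 × 491.1)

ρ ≈ 0.378 g/L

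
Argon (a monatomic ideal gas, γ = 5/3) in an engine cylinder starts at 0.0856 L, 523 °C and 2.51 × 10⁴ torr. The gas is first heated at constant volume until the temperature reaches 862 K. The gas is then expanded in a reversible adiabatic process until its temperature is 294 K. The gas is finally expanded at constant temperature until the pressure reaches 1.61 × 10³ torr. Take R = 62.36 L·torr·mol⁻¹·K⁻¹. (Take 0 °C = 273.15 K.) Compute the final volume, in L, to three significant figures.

V₄ ≈ 0.493 L

Convert: T₁ = 796.1 K.
V constant ⇒ P ∝ T: V₂ = V₁; P₂ = P₁·(T₂/T₁) = 2.718e+04 torr.
Reversible adiabatic, γ = 5/3: P₃ = P₂·(T₃/T₂)^(γ/(γ−1)) = 1846 torr; V₃ = V₂·(T₂/T₃)^(1/(γ−1)) = 0.4297 L.
Isothermal, so P V is constant: T₄ = T₃; V₄ = V₃·(P₃/P₄) = 0.4928 L.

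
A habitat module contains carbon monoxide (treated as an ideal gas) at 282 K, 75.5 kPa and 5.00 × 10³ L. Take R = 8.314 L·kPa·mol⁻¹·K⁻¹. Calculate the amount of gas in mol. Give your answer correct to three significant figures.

n ≈ 161 mol

PV = nRT ⇒ n = PV/(RT) = (75.5 × 5.00e+03) / (8.314 × 282)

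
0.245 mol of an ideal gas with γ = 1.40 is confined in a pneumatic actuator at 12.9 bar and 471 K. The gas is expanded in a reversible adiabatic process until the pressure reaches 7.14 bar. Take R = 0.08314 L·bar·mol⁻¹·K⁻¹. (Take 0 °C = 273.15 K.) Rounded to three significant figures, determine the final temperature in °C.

T₂ ≈ 125 °C

From PV = nRT: V₁ = nRT₁/P₁ = 0.7437 L.
Adiabatic (γ = 1.40), T V^(γ−1) and P V^γ constant: T₂ = T₁·(P₂/P₁)^((γ−1)/γ) = 397.8 K; V₂ = V₁·(P₁/P₂)^(1/γ) = 1.135 L.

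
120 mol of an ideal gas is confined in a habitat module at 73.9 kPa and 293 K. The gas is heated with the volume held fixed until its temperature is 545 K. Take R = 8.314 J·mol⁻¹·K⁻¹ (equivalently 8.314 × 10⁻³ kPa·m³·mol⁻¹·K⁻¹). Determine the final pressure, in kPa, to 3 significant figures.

P₂ ≈ 137 kPa

From PV = nRT: V₁ = nRT₁/P₁ = 3.956 m³.
V constant ⇒ P ∝ T: V₂ = V₁; P₂ = P₁·(T₂/T₁) = 137.5 kPa.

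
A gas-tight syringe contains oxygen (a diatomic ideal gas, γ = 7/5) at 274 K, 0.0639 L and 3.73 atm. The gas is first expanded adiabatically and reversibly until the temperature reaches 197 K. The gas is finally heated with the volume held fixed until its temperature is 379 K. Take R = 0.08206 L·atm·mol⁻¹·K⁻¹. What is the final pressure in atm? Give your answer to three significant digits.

Adiabatic (γ = 7/5), T V^(γ−1) and P V^γ constant: P₂ = P₁·(T₂/T₁)^(γ/(γ−1)) = 1.175 atm; V₂ = V₁·(T₁/T₂)^(1/(γ−1)) = 0.1458 L.
V constant ⇒ P ∝ T: V₃ = V₂; P₃ = P₂·(T₃/T₂) = 2.261 atm.

P₃ ≈ 2.26 atm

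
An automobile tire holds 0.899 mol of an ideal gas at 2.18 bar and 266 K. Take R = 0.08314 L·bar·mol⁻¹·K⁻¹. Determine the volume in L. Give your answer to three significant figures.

PV = nRT ⇒ V = nRT/P = (0.899 × 0.08314 × 266) / 2.18

V ≈ 9.12 L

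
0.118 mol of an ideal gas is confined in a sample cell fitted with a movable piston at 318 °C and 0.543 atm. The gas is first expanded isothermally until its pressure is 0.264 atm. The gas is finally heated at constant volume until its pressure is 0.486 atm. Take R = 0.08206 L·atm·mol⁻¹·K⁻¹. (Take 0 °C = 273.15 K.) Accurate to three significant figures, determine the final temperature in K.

T₃ ≈ 1.09e+03 K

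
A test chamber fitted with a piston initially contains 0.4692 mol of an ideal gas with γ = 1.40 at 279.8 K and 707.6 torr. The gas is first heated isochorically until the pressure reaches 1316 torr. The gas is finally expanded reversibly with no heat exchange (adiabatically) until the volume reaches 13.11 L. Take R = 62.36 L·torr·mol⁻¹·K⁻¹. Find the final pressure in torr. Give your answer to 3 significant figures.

From PV = nRT: V₁ = nRT₁/P₁ = 11.57 L.
Isochoric, so P/T is constant: V₂ = V₁; T₂ = T₁·(P₂/P₁) = 520.4 K.
Reversible adiabatic, γ = 1.40: T₃ = T₂·(V₂/V₃)^(γ−1) = 495.0 K; P₃ = P₂·(V₂/V₃)^γ = 1105 torr.

P₃ ≈ 1.10e+03 torr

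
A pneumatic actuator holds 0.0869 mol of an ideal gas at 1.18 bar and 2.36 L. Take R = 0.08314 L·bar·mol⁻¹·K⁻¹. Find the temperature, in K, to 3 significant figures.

PV = nRT ⇒ T = PV/(nR) = (1.18 × 2.36) / (0.0869 × 0.08314)

T ≈ 385 K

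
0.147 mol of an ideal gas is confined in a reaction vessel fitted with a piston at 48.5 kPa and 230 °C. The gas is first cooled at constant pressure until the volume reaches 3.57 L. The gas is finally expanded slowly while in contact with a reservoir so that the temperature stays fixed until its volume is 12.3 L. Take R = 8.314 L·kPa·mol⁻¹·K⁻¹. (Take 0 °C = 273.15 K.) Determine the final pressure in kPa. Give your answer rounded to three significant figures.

Convert: T₁ = 503.1 K.
From PV = nRT: V₁ = nRT₁/P₁ = 12.68 L.
P constant ⇒ V ∝ T: P₂ = P₁; T₂ = T₁·(V₂/V₁) = 141.7 K.
T constant ⇒ Boyle's law P V = const: T₃ = T₂; P₃ = P₂·(V₂/V₃) = 14.08 kPa.

P₃ ≈ 14.1 kPa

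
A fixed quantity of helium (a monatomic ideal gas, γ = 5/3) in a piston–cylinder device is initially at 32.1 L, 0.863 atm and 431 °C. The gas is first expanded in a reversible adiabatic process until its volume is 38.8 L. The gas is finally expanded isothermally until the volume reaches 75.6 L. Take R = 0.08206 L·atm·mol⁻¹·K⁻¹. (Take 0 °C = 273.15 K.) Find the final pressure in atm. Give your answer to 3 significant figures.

Convert: T₁ = 704.1 K.
Reversible adiabatic, γ = 5/3: T₂ = T₁·(V₁/V₂)^(γ−1) = 620.6 K; P₂ = P₁·(V₁/V₂)^γ = 0.6292 atm.
Isothermal, so P V is constant: T₃ = T₂; P₃ = P₂·(V₂/V₃) = 0.3229 atm.

P₃ ≈ 0.323 atm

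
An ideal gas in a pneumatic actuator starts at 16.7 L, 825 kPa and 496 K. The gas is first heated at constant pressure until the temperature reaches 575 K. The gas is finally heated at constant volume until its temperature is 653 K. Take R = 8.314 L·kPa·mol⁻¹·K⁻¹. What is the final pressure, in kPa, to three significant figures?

P₃ ≈ 937 kPa

Isobaric, so V/T is constant: P₂ = P₁; V₂ = V₁·(T₂/T₁) = 19.36 L.
V constant ⇒ P ∝ T: V₃ = V₂; P₃ = P₂·(T₃/T₂) = 936.9 kPa.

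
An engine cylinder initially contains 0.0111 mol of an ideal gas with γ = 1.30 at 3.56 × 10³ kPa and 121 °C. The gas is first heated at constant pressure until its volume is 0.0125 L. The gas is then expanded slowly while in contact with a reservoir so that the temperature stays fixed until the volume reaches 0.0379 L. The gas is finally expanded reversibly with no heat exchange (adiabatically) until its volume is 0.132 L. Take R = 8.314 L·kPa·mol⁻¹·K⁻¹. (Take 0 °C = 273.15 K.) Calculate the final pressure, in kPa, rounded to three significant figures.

Convert: T₁ = 394.1 K.
From PV = nRT: V₁ = nRT₁/P₁ = 0.01022 L.
Isobaric, so V/T is constant: P₂ = P₁; T₂ = T₁·(V₂/V₁) = 482.2 K.
Isothermal, so P V is constant: T₃ = T₂; P₃ = P₂·(V₂/V₃) = 1174 kPa.
Reversible adiabatic, γ = 1.30: T₄ = T₃·(V₃/V₄)^(γ−1) = 331.6 K; P₄ = P₃·(V₃/V₄)^γ = 231.8 kPa.

P₄ ≈ 232 kPa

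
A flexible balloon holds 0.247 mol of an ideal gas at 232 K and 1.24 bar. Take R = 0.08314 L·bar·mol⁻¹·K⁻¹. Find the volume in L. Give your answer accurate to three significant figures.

PV = nRT ⇒ V = nRT/P = (0.247 × 0.08314 × 232) / 1.24

V ≈ 3.84 L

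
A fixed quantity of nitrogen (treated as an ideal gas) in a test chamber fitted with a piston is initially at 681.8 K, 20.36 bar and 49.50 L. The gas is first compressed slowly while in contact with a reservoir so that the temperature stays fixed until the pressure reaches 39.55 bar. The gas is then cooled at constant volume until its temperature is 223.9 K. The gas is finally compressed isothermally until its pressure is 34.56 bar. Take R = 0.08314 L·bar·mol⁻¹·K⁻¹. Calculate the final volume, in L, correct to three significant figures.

V₄ ≈ 9.58 L

T constant ⇒ Boyle's law P V = const: T₂ = T₁; V₂ = V₁·(P₁/P₂) = 25.48 L.
Isochoric, so P/T is constant: V₃ = V₂; P₃ = P₂·(T₃/T₂) = 12.99 bar.
Isothermal, so P V is constant: T₄ = T₃; V₄ = V₃·(P₃/P₄) = 9.576 L.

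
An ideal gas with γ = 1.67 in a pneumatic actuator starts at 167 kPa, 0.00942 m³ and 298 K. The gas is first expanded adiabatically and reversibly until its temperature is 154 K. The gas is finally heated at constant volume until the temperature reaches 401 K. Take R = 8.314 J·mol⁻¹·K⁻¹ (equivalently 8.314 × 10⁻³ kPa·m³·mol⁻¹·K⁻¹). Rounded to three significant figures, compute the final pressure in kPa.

Reversible adiabatic, γ = 1.67: P₂ = P₁·(T₂/T₁)^(γ/(γ−1)) = 32.22 kPa; V₂ = V₁·(T₁/T₂)^(1/(γ−1)) = 0.02523 m³.
V constant ⇒ P ∝ T: V₃ = V₂; P₃ = P₂·(T₃/T₂) = 83.90 kPa.

P₃ ≈ 83.9 kPa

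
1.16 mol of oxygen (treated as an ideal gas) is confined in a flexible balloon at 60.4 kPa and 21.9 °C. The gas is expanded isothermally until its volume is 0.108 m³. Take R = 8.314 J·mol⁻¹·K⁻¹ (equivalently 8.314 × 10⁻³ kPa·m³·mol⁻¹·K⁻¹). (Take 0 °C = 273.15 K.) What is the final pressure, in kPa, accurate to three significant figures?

Convert: T₁ = 295.0 K.
From PV = nRT: V₁ = nRT₁/P₁ = 0.04711 m³.
T constant ⇒ Boyle's law P V = const: T₂ = T₁; P₂ = P₁·(V₁/V₂) = 26.35 kPa.

P₂ ≈ 26.3 kPa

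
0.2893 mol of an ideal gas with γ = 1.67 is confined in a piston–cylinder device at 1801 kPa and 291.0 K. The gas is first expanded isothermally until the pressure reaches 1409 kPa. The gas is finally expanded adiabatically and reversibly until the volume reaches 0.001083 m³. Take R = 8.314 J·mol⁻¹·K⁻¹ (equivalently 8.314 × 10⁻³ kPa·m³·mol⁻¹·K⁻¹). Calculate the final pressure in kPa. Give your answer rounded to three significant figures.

From PV = nRT: V₁ = nRT₁/P₁ = 0.0003886 m³.
Isothermal, so P V is constant: T₂ = T₁; V₂ = V₁·(P₁/P₂) = 0.0004968 m³.
Adiabatic (γ = 1.67), T V^(γ−1) and P V^γ constant: T₃ = T₂·(V₂/V₃)^(γ−1) = 172.6 K; P₃ = P₂·(V₂/V₃)^γ = 383.4 kPa.

P₃ ≈ 383 kPa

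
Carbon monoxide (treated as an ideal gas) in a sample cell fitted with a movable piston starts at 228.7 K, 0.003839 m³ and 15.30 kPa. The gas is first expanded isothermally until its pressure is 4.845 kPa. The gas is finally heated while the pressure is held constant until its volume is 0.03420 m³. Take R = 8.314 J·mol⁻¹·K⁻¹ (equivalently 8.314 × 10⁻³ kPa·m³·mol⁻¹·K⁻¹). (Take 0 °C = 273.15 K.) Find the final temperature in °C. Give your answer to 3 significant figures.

T₃ ≈ 372 °C

T constant ⇒ Boyle's law P V = const: T₂ = T₁; V₂ = V₁·(P₁/P₂) = 0.01212 m³.
Isobaric, so V/T is constant: P₃ = P₂; T₃ = T₂·(V₃/V₂) = 645.2 K.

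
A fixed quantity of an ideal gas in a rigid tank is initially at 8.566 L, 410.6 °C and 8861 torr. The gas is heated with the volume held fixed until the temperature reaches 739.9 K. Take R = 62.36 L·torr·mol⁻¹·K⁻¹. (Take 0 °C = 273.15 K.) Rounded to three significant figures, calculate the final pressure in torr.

Convert: T₁ = 683.8 K.
V constant ⇒ P ∝ T: V₂ = V₁; P₂ = P₁·(T₂/T₁) = 9589 torr.

P₂ ≈ 9.59e+03 torr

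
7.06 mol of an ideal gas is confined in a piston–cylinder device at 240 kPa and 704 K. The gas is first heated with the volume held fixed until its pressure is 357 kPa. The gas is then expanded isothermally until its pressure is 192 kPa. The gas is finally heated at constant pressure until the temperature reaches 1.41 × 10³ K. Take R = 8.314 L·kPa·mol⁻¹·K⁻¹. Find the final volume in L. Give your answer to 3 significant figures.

From PV = nRT: V₁ = nRT₁/P₁ = 172.2 L.
V constant ⇒ P ∝ T: V₂ = V₁; T₂ = T₁·(P₂/P₁) = 1047 K.
T constant ⇒ Boyle's law P V = const: T₃ = T₂; V₃ = V₂·(P₂/P₃) = 320.1 L.
Isobaric, so V/T is constant: P₄ = P₃; V₄ = V₃·(T₄/T₃) = 431.1 L.

V₄ ≈ 431 L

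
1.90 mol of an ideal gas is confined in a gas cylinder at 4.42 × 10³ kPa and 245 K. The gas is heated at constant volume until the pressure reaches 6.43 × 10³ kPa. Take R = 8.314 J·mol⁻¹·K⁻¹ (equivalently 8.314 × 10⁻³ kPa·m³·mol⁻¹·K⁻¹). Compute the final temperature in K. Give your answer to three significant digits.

T₂ ≈ 356 K

From PV = nRT: V₁ = nRT₁/P₁ = 0.0008756 m³.
Isochoric, so P/T is constant: V₂ = V₁; T₂ = T₁·(P₂/P₁) = 356.4 K.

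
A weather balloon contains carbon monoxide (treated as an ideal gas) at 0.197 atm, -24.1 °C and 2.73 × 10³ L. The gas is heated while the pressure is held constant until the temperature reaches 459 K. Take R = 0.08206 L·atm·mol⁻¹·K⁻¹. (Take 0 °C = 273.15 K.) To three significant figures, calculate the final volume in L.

Convert: T₁ = 249.0 K.
P constant ⇒ V ∝ T: P₂ = P₁; V₂ = V₁·(T₂/T₁) = 5031 L.

V₂ ≈ 5.03e+03 L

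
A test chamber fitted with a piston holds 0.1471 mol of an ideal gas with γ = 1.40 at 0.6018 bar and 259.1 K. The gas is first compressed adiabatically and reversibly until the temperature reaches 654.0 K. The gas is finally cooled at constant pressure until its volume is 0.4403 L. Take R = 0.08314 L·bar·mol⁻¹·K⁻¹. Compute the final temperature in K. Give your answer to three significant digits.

From PV = nRT: V₁ = nRT₁/P₁ = 5.265 L.
Adiabatic (γ = 1.40), T V^(γ−1) and P V^γ constant: P₂ = P₁·(T₂/T₁)^(γ/(γ−1)) = 15.38 bar; V₂ = V₁·(T₁/T₂)^(1/(γ−1)) = 0.5202 L.
P constant ⇒ V ∝ T: P₃ = P₂; T₃ = T₂·(V₃/V₂) = 553.6 K.

T₃ ≈ 554 K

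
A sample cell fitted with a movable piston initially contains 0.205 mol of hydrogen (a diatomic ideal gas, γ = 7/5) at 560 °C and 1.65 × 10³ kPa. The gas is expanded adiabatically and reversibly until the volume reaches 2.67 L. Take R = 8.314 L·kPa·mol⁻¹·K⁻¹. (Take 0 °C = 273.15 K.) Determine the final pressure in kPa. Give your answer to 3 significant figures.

P₂ ≈ 338 kPa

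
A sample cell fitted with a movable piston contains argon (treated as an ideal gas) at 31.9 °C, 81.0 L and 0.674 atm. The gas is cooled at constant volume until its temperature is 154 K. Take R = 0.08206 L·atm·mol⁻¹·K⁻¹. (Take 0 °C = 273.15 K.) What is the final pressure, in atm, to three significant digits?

Convert: T₁ = 305.0 K.
Isochoric, so P/T is constant: V₂ = V₁; P₂ = P₁·(T₂/T₁) = 0.3403 atm.

P₂ ≈ 0.340 atm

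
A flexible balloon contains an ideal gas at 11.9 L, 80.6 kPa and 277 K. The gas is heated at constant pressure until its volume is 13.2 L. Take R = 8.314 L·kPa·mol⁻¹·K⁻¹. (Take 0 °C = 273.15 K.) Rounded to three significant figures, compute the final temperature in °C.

Isobaric, so V/T is constant: P₂ = P₁; T₂ = T₁·(V₂/V₁) = 307.3 K.

T₂ ≈ 34.1 °C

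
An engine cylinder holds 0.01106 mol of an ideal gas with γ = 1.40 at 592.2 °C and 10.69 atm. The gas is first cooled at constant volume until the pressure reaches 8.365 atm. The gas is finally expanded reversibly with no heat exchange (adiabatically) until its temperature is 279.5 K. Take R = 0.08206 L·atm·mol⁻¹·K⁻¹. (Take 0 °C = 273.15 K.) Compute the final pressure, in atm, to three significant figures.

P₃ ≈ 0.378 atm

Convert: T₁ = 865.4 K.
From PV = nRT: V₁ = nRT₁/P₁ = 0.07347 L.
V constant ⇒ P ∝ T: V₂ = V₁; T₂ = T₁·(P₂/P₁) = 677.1 K.
Reversible adiabatic, γ = 1.40: P₃ = P₂·(T₃/T₂)^(γ/(γ−1)) = 0.3779 atm; V₃ = V₂·(T₂/T₃)^(1/(γ−1)) = 0.6712 L.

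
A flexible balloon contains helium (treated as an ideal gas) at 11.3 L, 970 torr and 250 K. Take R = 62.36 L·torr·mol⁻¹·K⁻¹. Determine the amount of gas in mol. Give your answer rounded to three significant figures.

PV = nRT ⇒ n = PV/(RT) = (970 × 11.3) / (62.36 × 250)

n ≈ 0.703 mol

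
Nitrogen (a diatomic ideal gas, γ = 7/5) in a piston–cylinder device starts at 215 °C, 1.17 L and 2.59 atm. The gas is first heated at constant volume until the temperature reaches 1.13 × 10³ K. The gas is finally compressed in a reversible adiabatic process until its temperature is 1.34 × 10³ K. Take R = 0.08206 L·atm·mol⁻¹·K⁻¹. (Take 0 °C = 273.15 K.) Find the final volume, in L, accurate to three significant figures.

V₃ ≈ 0.764 L

Convert: T₁ = 488.1 K.
V constant ⇒ P ∝ T: V₂ = V₁; P₂ = P₁·(T₂/T₁) = 5.995 atm.
Adiabatic (γ = 7/5), T V^(γ−1) and P V^γ constant: P₃ = P₂·(T₃/T₂)^(γ/(γ−1)) = 10.89 atm; V₃ = V₂·(T₂/T₃)^(1/(γ−1)) = 0.7640 L.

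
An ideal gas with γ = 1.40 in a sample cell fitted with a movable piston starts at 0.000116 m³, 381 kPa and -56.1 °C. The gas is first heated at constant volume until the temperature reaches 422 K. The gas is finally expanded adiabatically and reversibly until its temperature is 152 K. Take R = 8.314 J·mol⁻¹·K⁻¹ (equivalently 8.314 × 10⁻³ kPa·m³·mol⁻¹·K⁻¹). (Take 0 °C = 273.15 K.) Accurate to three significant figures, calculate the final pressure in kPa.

Convert: T₁ = 217.0 K.
Isochoric, so P/T is constant: V₂ = V₁; P₂ = P₁·(T₂/T₁) = 740.8 kPa.
Adiabatic (γ = 1.40), T V^(γ−1) and P V^γ constant: P₃ = P₂·(T₃/T₂)^(γ/(γ−1)) = 20.77 kPa; V₃ = V₂·(T₂/T₃)^(1/(γ−1)) = 0.001490 m³.

P₃ ≈ 20.8 kPa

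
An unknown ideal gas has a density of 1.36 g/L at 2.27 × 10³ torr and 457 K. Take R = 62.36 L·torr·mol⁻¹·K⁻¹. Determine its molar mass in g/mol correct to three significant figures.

ρ = PM/(RT) ⇒ M = ρRT/P = (1.36 × 62.36 × 457.0) / 2.27e+03

M ≈ 17.1 g/mol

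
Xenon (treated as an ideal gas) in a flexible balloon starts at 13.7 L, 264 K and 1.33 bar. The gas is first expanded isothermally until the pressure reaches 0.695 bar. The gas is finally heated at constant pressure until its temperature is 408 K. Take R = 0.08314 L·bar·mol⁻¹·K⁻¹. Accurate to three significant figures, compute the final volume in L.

Isothermal, so P V is constant: T₂ = T₁; V₂ = V₁·(P₁/P₂) = 26.22 L.
P constant ⇒ V ∝ T: P₃ = P₂; V₃ = V₂·(T₃/T₂) = 40.52 L.

V₃ ≈ 40.5 L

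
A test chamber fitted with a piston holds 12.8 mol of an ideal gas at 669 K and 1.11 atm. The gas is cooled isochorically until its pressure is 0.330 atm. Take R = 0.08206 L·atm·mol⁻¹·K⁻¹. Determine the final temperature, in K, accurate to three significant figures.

T₂ ≈ 199 K

From PV = nRT: V₁ = nRT₁/P₁ = 633.1 L.
Isochoric, so P/T is constant: V₂ = V₁; T₂ = T₁·(P₂/P₁) = 198.9 K.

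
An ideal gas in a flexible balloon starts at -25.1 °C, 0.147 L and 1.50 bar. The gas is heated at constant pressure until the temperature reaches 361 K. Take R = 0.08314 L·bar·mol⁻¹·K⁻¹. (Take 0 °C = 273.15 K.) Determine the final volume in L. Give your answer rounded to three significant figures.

Convert: T₁ = 248.0 K.
P constant ⇒ V ∝ T: P₂ = P₁; V₂ = V₁·(T₂/T₁) = 0.2139 L.

V₂ ≈ 0.214 L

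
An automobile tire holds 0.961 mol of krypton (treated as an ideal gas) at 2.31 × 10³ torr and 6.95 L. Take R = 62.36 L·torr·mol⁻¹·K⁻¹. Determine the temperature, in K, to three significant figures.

T ≈ 268 K

PV = nRT ⇒ T = PV/(nR) = (2.31e+03 × 6.95) / (0.961 × 62.36)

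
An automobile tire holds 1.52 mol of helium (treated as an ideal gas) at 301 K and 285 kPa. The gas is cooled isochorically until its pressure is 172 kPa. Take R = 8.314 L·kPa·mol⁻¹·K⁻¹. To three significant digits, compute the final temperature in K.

T₂ ≈ 182 K

From PV = nRT: V₁ = nRT₁/P₁ = 13.35 L.
V constant ⇒ P ∝ T: V₂ = V₁; T₂ = T₁·(P₂/P₁) = 181.7 K.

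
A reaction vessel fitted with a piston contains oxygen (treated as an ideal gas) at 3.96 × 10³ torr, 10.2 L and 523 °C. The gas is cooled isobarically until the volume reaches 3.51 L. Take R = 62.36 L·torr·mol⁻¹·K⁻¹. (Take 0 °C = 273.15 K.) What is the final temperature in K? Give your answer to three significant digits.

T₂ ≈ 274 K

Convert: T₁ = 796.1 K.
Isobaric, so V/T is constant: P₂ = P₁; T₂ = T₁·(V₂/V₁) = 274.0 K.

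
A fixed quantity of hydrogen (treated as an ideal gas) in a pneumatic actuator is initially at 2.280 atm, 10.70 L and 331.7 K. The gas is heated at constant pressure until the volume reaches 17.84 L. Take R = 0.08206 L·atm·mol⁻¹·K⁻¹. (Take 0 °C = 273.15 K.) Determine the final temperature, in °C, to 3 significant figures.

Isobaric, so V/T is constant: P₂ = P₁; T₂ = T₁·(V₂/V₁) = 553.0 K.

T₂ ≈ 280 °C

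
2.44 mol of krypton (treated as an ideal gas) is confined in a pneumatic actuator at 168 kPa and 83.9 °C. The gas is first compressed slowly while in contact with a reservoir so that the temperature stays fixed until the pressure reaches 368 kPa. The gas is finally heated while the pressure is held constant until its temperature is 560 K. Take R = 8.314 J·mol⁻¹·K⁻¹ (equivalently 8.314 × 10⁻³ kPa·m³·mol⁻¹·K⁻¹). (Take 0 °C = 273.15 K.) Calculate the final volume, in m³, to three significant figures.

V₃ ≈ 0.0309 m³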